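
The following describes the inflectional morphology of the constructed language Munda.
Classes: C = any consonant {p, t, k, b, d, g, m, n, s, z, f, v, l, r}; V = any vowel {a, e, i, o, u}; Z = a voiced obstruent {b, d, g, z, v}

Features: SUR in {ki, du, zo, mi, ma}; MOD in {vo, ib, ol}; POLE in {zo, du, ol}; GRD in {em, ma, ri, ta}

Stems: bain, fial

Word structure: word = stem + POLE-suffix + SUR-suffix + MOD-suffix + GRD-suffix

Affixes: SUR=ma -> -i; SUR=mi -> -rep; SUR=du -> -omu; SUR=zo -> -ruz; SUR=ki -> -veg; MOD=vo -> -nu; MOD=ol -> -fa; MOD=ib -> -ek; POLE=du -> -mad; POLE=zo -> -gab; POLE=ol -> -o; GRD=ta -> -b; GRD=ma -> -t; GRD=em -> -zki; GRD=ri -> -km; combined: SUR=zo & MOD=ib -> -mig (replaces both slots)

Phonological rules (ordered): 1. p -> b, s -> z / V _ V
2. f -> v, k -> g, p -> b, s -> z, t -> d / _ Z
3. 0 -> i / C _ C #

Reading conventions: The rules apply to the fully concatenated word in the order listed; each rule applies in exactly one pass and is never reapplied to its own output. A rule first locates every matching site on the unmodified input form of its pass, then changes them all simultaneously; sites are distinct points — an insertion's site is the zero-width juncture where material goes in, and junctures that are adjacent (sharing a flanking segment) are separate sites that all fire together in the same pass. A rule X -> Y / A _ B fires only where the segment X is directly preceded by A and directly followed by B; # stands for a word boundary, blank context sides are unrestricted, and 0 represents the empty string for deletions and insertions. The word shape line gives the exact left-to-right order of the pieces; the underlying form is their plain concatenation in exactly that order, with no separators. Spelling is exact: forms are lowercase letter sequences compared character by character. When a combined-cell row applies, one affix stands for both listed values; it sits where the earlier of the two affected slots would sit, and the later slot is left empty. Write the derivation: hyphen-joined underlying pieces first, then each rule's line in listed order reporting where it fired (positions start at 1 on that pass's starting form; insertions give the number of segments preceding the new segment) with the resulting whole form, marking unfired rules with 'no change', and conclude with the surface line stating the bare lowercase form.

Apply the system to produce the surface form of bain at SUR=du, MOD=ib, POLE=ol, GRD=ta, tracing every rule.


underlying: bain-o-omu-ek-b
1. p -> b, s -> z / V _ V: no change
2. f -> v, k -> g, p -> b, s -> z, t -> d / _ Z: fires at position(s) 10: bainoomuegb
3. 0 -> i / C _ C #: inserts after position(s) 10: bainoomuegib
surface: bainoomuegib


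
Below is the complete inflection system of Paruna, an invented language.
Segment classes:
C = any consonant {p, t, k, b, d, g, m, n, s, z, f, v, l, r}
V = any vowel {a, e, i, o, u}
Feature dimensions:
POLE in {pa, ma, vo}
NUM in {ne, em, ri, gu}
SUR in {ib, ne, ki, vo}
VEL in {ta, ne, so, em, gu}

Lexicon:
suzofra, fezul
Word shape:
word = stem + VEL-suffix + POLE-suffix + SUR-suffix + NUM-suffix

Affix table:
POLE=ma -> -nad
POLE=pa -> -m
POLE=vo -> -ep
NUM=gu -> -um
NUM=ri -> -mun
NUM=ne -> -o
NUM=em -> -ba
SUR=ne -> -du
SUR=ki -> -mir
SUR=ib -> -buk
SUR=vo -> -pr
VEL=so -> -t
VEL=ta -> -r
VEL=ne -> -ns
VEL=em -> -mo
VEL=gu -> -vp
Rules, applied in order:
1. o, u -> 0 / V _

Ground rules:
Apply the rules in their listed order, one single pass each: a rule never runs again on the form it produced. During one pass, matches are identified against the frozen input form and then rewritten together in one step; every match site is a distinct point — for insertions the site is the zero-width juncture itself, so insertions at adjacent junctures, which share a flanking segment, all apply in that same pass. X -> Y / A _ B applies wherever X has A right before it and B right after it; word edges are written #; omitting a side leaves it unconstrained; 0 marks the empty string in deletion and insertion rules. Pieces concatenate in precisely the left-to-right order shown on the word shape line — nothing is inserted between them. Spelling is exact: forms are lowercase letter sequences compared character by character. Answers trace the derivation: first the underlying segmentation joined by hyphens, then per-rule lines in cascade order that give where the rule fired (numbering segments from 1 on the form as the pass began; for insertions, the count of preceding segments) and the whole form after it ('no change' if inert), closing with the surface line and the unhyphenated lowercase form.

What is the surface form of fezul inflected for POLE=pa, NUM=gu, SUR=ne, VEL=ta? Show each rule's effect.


underlying: fezul-r-m-du-um
1. o, u -> 0 / V _: fires at position(s) 10: fezulrmdum
surface: fezulrmdum


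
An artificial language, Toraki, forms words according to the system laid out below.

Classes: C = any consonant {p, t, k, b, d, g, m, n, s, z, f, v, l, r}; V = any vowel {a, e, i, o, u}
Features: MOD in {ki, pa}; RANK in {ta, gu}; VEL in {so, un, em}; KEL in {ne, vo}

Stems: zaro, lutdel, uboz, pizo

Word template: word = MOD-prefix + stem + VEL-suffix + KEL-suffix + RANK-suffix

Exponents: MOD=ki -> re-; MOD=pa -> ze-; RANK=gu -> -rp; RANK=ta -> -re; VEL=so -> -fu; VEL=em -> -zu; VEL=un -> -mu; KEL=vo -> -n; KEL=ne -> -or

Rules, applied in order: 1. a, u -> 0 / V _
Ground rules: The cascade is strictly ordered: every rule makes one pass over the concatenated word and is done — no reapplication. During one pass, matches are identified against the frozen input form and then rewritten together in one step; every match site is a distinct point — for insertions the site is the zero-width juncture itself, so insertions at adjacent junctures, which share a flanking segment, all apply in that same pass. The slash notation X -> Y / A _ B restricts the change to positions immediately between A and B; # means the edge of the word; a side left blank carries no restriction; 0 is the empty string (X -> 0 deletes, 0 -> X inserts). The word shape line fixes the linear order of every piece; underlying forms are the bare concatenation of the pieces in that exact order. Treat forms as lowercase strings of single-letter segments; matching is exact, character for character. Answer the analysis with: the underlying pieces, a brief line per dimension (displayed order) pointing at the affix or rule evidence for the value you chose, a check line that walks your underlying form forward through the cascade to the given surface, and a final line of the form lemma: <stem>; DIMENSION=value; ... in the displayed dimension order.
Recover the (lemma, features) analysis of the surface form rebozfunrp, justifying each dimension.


underlying: re-uboz-fu-n-rp
MOD=ki - signalled by the affix re-
RANK=gu - signalled by the affix -rp
VEL=so - signalled by the affix -fu
KEL=vo - signalled by the affix -n
check: reubozfunrp -> rebozfunrp
lemma: uboz; MOD=ki; RANK=gu; VEL=so; KEL=vo


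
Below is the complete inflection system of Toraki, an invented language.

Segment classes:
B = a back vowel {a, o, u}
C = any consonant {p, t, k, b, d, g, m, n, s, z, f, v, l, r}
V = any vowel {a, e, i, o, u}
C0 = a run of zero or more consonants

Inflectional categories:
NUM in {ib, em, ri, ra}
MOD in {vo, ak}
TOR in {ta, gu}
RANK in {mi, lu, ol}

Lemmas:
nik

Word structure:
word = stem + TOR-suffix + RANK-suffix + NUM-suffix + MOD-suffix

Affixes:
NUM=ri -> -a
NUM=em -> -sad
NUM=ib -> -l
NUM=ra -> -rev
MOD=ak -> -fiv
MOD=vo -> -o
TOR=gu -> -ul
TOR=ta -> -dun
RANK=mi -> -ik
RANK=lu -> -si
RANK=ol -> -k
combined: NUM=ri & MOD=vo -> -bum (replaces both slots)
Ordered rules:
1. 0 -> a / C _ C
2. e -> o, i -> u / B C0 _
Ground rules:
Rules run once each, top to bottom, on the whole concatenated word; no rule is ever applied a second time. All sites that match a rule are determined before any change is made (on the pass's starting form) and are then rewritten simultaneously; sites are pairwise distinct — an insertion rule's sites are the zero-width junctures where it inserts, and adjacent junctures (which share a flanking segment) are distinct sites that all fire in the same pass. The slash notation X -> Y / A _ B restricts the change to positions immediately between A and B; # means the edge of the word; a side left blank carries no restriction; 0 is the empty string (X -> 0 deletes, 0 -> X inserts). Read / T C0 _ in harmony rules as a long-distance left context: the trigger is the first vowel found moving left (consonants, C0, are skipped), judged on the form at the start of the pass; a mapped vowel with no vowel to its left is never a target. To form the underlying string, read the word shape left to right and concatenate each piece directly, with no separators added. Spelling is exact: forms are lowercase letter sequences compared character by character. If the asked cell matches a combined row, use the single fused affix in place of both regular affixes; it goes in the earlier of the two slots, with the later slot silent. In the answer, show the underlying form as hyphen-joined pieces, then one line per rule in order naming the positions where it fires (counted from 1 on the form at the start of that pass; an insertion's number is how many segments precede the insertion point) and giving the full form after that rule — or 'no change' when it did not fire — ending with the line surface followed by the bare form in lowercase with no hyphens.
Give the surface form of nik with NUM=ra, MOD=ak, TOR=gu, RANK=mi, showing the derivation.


underlying: nik-ul-ik-rev-fiv
1. 0 -> a / C _ C: inserts after position(s) 7, 10: nikulikarevafiv
2. e -> o, i -> u / B C0 _: fires at position(s) 6, 10, 14: nikulukarovafuv
surface: nikulukarovafuv


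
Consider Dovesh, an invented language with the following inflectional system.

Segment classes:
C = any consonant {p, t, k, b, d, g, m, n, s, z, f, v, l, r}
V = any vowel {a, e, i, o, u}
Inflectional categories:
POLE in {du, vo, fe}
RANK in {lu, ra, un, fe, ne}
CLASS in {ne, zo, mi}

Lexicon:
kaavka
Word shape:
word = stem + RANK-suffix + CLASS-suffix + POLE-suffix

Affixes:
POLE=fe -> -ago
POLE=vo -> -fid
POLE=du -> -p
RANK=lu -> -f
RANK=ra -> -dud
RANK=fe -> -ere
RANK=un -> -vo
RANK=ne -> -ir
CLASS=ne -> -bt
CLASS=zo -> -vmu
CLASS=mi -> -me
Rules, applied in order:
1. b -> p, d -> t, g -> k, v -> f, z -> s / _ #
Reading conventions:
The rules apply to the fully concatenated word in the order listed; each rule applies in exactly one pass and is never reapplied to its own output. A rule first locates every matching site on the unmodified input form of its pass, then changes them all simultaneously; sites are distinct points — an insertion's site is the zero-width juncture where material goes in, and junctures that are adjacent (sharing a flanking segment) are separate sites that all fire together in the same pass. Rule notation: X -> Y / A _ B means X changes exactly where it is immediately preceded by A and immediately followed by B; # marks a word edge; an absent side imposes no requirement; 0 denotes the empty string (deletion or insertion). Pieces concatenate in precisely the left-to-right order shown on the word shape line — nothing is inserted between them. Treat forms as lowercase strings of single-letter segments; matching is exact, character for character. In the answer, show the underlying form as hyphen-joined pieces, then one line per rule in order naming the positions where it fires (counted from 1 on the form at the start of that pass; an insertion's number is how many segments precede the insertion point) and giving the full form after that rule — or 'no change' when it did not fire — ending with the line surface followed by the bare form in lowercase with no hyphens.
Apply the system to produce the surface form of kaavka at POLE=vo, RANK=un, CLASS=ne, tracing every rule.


underlying: kaavka-vo-bt-fid
1. b -> p, d -> t, g -> k, v -> f, z -> s / _ #: fires at position(s) 13: kaavkavobtfit
surface: kaavkavobtfit


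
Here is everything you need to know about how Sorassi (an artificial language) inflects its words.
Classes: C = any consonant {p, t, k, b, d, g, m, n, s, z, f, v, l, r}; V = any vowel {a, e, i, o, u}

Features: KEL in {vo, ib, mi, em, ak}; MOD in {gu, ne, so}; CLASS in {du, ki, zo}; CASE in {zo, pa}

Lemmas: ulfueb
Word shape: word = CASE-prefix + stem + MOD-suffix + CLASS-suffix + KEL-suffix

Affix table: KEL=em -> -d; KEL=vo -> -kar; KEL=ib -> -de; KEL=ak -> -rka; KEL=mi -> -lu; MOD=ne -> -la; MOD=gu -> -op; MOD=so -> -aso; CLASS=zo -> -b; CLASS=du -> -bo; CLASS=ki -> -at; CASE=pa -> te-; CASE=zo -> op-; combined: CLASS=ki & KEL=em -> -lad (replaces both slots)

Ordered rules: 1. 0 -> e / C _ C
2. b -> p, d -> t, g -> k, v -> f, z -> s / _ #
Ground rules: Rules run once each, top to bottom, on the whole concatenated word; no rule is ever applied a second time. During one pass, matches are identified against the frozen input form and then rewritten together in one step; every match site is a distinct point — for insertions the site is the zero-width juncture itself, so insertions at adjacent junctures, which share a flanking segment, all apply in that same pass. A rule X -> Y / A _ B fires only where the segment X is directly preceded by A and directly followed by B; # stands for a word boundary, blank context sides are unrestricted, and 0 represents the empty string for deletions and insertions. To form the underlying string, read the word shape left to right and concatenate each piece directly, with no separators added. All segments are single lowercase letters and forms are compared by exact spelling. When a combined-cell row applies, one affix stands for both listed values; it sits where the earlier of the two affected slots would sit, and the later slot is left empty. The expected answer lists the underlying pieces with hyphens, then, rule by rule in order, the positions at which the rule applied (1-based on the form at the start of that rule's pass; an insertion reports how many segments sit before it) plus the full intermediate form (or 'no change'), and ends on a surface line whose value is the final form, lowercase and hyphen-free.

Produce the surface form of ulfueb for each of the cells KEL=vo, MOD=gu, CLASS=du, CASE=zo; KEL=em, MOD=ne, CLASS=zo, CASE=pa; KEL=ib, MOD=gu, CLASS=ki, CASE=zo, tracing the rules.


cell KEL=vo, MOD=gu, CLASS=du, CASE=zo:
underlying: op-ulfueb-op-bo-kar
1. 0 -> e / C _ C: inserts after position(s) 4, 10: opulefuebopebokar
2. b -> p, d -> t, g -> k, v -> f, z -> s / _ #: no change
surface: opulefuebopebokar

cell KEL=em, MOD=ne, CLASS=zo, CASE=pa:
underlying: te-ulfueb-la-b-d
1. 0 -> e / C _ C: inserts after position(s) 4, 8, 11: teulefuebelabed
2. b -> p, d -> t, g -> k, v -> f, z -> s / _ #: fires at position(s) 15: teulefuebelabet
surface: teulefuebelabet

cell KEL=ib, MOD=gu, CLASS=ki, CASE=zo:
underlying: op-ulfueb-op-at-de
1. 0 -> e / C _ C: inserts after position(s) 4, 12: opulefuebopatede
2. b -> p, d -> t, g -> k, v -> f, z -> s / _ #: no change
surface: opulefuebopatede


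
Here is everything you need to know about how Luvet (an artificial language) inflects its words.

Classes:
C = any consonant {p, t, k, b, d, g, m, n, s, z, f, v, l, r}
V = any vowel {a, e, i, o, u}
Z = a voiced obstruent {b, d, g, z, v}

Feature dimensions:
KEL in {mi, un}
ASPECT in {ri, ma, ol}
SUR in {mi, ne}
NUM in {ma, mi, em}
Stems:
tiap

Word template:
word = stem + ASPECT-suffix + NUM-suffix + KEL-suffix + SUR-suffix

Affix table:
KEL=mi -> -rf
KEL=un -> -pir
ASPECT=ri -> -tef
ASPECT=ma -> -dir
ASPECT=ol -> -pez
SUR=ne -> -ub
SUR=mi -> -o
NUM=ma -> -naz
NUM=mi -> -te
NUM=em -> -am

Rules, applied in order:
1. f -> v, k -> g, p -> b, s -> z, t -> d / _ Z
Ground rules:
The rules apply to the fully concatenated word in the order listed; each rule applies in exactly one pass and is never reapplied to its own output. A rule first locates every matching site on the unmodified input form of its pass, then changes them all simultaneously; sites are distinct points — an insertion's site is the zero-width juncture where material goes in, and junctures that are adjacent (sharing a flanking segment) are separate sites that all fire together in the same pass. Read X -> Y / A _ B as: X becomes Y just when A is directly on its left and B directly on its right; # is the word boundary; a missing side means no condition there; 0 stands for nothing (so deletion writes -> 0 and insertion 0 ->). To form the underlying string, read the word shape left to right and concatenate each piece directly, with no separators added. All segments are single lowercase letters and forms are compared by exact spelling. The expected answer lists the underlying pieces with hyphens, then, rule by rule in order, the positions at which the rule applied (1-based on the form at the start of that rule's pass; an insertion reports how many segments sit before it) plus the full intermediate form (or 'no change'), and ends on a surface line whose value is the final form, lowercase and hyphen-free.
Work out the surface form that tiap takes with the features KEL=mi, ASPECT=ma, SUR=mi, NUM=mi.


underlying: tiap-dir-te-rf-o
1. f -> v, k -> g, p -> b, s -> z, t -> d / _ Z: fires at position(s) 4: tiabdirterfo
surface: tiabdirterfo


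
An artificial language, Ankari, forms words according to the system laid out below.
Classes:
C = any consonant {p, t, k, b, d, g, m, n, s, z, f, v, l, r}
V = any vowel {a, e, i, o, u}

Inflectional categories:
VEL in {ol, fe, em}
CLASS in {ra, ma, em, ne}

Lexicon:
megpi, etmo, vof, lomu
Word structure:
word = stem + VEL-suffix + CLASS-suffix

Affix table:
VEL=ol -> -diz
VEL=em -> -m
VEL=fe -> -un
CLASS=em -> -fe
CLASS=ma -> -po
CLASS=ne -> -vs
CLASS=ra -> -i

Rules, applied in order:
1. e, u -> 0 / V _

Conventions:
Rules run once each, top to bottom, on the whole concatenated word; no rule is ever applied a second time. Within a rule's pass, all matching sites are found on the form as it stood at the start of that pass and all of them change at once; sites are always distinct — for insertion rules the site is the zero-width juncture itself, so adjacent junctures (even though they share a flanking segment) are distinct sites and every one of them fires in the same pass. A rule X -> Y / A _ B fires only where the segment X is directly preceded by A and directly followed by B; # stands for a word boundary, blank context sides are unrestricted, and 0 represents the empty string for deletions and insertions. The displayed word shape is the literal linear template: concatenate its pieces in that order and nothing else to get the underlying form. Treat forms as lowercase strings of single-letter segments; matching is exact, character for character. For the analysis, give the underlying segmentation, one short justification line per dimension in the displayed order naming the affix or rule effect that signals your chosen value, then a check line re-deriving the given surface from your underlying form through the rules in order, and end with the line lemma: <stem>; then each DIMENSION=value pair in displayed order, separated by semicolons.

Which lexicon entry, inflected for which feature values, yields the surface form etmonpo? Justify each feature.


underlying: etmo-un-po
VEL=fe - signalled by the affix -un
CLASS=ma - signalled by the affix -po
check: etmounpo -> etmonpo
lemma: etmo; VEL=fe; CLASS=ma


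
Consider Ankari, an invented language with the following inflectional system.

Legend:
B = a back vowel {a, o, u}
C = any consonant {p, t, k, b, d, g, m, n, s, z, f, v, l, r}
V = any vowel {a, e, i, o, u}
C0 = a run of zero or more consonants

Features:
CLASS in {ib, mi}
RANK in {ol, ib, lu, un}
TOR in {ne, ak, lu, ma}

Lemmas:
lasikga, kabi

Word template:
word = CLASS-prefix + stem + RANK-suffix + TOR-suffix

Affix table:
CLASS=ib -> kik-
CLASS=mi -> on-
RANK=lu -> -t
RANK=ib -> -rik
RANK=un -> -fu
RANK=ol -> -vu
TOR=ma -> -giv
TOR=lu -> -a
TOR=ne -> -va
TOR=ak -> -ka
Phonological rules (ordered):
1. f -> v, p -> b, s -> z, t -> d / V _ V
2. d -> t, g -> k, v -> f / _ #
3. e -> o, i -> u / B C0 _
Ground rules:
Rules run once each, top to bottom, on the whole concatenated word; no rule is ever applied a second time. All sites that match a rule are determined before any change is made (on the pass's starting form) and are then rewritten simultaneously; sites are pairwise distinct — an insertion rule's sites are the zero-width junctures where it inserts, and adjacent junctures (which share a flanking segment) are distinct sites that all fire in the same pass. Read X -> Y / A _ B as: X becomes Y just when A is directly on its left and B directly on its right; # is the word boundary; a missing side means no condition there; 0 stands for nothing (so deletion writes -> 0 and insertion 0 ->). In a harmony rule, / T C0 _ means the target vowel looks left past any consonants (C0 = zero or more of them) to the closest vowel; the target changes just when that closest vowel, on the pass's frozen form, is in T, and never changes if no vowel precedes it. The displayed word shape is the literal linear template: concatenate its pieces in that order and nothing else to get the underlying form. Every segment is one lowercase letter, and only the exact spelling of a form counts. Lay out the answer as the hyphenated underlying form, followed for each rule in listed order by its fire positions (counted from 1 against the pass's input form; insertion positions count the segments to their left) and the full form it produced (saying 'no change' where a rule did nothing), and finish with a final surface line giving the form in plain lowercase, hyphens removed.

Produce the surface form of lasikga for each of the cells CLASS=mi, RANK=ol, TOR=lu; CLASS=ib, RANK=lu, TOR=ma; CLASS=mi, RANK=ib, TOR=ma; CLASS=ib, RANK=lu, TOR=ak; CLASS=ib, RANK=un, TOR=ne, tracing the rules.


cell CLASS=mi, RANK=ol, TOR=lu:
underlying: on-lasikga-vu-a
1. f -> v, p -> b, s -> z, t -> d / V _ V: fires at position(s) 5: onlazikgavua
2. d -> t, g -> k, v -> f / _ #: no change
3. e -> o, i -> u / B C0 _: fires at position(s) 6: onlazukgavua
surface: onlazukgavua

cell CLASS=ib, RANK=lu, TOR=ma:
underlying: kik-lasikga-t-giv
1. f -> v, p -> b, s -> z, t -> d / V _ V: fires at position(s) 6: kiklazikgatgiv
2. d -> t, g -> k, v -> f / _ #: fires at position(s) 14: kiklazikgatgif
3. e -> o, i -> u / B C0 _: fires at position(s) 7, 13: kiklazukgatguf
surface: kiklazukgatguf

cell CLASS=mi, RANK=ib, TOR=ma:
underlying: on-lasikga-rik-giv
1. f -> v, p -> b, s -> z, t -> d / V _ V: fires at position(s) 5: onlazikgarikgiv
2. d -> t, g -> k, v -> f / _ #: fires at position(s) 15: onlazikgarikgif
3. e -> o, i -> u / B C0 _: fires at position(s) 6, 11: onlazukgarukgif
surface: onlazukgarukgif

cell CLASS=ib, RANK=lu, TOR=ak:
underlying: kik-lasikga-t-ka
1. f -> v, p -> b, s -> z, t -> d / V _ V: fires at position(s) 6: kiklazikgatka
2. d -> t, g -> k, v -> f / _ #: no change
3. e -> o, i -> u / B C0 _: fires at position(s) 7: kiklazukgatka
surface: kiklazukgatka

cell CLASS=ib, RANK=un, TOR=ne:
underlying: kik-lasikga-fu-va
1. f -> v, p -> b, s -> z, t -> d / V _ V: fires at position(s) 6, 11: kiklazikgavuva
2. d -> t, g -> k, v -> f / _ #: no change
3. e -> o, i -> u / B C0 _: fires at position(s) 7: kiklazukgavuva
surface: kiklazukgavuva


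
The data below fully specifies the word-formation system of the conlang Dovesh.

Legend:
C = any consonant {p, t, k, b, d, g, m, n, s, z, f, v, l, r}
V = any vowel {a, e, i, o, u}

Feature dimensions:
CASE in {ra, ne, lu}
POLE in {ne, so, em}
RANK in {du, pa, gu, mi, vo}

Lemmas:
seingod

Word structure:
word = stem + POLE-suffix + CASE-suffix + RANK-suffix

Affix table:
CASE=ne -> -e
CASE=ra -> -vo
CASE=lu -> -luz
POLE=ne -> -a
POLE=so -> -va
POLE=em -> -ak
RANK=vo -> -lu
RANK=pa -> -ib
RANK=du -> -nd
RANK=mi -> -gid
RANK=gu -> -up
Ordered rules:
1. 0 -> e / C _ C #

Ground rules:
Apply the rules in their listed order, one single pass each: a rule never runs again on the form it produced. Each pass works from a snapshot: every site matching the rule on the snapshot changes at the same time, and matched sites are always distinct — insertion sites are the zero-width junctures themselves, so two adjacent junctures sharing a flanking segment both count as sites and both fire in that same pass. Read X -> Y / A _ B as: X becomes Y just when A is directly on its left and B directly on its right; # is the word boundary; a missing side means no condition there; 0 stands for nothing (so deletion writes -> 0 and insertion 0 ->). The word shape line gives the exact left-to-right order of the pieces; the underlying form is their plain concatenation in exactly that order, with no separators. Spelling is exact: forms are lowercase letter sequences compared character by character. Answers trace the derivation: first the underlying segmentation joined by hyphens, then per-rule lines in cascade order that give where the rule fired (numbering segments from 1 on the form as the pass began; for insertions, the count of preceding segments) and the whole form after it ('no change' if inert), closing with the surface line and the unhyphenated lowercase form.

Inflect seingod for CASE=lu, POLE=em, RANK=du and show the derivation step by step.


underlying: seingod-ak-luz-nd
1. 0 -> e / C _ C #: inserts after position(s) 13: seingodakluzned
surface: seingodakluzned


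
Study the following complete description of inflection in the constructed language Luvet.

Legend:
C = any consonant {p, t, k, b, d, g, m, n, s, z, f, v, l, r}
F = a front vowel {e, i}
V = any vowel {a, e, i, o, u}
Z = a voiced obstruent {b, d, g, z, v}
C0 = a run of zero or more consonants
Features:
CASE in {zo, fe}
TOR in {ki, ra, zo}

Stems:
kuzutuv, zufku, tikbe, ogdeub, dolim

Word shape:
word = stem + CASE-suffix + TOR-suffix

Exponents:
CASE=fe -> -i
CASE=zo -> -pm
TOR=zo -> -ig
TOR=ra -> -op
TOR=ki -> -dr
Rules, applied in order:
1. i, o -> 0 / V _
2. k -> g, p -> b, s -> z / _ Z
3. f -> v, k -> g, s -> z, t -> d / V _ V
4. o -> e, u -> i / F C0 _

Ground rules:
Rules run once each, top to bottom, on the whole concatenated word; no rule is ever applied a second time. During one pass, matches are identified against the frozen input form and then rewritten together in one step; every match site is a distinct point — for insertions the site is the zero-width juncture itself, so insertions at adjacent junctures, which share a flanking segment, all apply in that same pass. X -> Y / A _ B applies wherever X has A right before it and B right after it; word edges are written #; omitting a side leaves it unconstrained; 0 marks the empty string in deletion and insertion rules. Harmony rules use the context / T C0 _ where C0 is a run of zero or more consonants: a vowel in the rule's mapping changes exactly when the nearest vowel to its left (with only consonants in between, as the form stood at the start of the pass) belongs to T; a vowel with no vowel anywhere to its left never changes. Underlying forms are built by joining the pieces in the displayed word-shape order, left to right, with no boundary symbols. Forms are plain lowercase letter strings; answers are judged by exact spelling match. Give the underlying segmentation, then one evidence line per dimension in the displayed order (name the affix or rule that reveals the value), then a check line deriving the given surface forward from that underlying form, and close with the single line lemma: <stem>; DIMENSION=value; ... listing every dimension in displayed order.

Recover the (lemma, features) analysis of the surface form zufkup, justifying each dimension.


underlying: zufku-i-op
CASE=fe - signalled by the affix -i
TOR=ra - signalled by the affix -op
check: zufkuiop -> zufkup -> zufkup -> zufkup -> zufkup
lemma: zufku; CASE=fe; TOR=ra


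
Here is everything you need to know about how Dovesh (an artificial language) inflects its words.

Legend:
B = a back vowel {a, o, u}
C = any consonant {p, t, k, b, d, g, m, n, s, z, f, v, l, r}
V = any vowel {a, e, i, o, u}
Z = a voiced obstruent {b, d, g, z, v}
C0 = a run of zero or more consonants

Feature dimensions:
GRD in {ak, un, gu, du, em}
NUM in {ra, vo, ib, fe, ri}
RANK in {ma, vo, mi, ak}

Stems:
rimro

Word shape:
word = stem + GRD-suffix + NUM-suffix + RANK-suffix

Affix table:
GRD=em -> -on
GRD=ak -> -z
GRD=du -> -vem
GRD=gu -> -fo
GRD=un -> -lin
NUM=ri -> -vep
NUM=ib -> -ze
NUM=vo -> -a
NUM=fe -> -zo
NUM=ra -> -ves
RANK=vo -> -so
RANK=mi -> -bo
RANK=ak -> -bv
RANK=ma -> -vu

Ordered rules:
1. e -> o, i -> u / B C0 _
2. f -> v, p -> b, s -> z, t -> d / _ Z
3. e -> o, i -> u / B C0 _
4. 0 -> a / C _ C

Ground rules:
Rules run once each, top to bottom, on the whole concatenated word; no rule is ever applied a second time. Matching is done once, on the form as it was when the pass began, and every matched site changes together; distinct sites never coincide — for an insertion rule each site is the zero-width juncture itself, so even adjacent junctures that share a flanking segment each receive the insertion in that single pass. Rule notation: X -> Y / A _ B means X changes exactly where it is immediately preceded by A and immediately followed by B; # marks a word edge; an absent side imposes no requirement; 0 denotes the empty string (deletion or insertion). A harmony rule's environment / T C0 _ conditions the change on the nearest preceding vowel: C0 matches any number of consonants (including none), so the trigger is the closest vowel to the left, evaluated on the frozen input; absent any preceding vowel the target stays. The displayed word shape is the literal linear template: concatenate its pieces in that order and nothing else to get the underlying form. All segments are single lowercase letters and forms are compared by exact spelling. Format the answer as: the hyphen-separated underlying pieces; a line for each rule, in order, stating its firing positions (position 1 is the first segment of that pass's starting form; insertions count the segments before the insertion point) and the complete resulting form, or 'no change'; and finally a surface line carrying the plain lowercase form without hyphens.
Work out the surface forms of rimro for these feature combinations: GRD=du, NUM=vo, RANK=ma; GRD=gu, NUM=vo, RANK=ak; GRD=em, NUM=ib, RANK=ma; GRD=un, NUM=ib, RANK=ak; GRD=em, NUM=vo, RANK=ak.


cell GRD=du, NUM=vo, RANK=ma:
underlying: rimro-vem-a-vu
1. e -> o, i -> u / B C0 _: fires at position(s) 7: rimrovomavu
2. f -> v, p -> b, s -> z, t -> d / _ Z: no change
3. e -> o, i -> u / B C0 _: no change
4. 0 -> a / C _ C: inserts after position(s) 3: rimarovomavu
surface: rimarovomavu

cell GRD=gu, NUM=vo, RANK=ak:
underlying: rimro-fo-a-bv
1. e -> o, i -> u / B C0 _: no change
2. f -> v, p -> b, s -> z, t -> d / _ Z: no change
3. e -> o, i -> u / B C0 _: no change
4. 0 -> a / C _ C: inserts after position(s) 3, 9: rimarofoabav
surface: rimarofoabav

cell GRD=em, NUM=ib, RANK=ma:
underlying: rimro-on-ze-vu
1. e -> o, i -> u / B C0 _: fires at position(s) 9: rimroonzovu
2. f -> v, p -> b, s -> z, t -> d / _ Z: no change
3. e -> o, i -> u / B C0 _: no change
4. 0 -> a / C _ C: inserts after position(s) 3, 7: rimaroonazovu
surface: rimaroonazovu

cell GRD=un, NUM=ib, RANK=ak:
underlying: rimro-lin-ze-bv
1. e -> o, i -> u / B C0 _: fires at position(s) 7: rimrolunzebv
2. f -> v, p -> b, s -> z, t -> d / _ Z: no change
3. e -> o, i -> u / B C0 _: fires at position(s) 10: rimrolunzobv
4. 0 -> a / C _ C: inserts after position(s) 3, 8, 11: rimarolunazobav
surface: rimarolunazobav

cell GRD=em, NUM=vo, RANK=ak:
underlying: rimro-on-a-bv
1. e -> o, i -> u / B C0 _: no change
2. f -> v, p -> b, s -> z, t -> d / _ Z: no change
3. e -> o, i -> u / B C0 _: no change
4. 0 -> a / C _ C: inserts after position(s) 3, 9: rimaroonabav
surface: rimaroonabav


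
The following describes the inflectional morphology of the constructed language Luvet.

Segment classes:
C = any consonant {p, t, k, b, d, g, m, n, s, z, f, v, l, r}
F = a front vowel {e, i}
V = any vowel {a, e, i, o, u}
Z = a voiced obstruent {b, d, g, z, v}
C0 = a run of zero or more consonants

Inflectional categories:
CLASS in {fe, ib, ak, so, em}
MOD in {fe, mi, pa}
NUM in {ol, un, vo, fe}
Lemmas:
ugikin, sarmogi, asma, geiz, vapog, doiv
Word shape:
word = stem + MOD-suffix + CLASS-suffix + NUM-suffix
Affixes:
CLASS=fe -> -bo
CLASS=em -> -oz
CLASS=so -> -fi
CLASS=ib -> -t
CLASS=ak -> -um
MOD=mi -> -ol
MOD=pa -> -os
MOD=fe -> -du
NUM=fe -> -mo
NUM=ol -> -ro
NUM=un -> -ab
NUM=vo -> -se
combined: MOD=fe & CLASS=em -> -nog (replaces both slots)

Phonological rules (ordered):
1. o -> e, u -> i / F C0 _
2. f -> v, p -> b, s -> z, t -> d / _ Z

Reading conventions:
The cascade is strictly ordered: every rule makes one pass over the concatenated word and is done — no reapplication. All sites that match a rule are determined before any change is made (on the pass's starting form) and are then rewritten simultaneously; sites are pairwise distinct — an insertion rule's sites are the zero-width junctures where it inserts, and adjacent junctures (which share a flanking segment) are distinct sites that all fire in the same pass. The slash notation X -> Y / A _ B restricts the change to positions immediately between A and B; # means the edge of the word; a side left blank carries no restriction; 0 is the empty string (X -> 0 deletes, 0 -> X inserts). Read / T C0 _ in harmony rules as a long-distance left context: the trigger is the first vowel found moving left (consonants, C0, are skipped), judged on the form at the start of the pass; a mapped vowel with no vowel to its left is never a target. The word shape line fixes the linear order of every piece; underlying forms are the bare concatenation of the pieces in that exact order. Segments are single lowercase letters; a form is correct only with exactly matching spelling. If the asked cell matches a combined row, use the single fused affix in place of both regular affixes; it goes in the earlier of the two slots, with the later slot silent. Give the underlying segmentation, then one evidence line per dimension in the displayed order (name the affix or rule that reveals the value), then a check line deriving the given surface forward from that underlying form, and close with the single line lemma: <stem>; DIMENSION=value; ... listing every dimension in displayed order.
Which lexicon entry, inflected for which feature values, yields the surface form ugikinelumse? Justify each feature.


underlying: ugikin-ol-um-se
CLASS=ak - signalled by the affix -um
MOD=mi - signalled by the affix -ol
NUM=vo - signalled by the affix -se
check: ugikinolumse -> ugikinelumse -> ugikinelumse
lemma: ugikin; CLASS=ak; MOD=mi; NUM=vo


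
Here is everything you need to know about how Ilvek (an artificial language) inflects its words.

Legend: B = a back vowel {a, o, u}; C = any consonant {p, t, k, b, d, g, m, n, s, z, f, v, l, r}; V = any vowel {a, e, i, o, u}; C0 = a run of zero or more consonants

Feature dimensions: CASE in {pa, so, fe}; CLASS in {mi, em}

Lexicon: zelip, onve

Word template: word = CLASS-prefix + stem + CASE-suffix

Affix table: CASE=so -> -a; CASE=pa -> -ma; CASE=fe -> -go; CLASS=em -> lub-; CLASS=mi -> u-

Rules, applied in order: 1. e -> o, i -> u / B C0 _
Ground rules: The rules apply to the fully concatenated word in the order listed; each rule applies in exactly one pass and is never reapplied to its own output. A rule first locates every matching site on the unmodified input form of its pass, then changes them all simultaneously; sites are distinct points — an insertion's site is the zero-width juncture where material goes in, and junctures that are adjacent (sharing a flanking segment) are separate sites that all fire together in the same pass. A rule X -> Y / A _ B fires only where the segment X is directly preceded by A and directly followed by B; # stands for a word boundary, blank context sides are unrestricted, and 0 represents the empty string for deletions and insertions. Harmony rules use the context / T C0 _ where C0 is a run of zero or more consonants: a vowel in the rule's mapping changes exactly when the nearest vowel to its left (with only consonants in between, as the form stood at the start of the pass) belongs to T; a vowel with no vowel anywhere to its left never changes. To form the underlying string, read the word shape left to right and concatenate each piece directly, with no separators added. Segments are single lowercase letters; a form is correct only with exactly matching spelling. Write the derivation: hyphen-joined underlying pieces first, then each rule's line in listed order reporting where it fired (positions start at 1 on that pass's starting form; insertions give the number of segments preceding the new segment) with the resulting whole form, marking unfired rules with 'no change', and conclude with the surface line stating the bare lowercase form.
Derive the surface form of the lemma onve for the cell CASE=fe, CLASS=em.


underlying: lub-onve-go
1. e -> o, i -> u / B C0 _: fires at position(s) 7: lubonvogo
surface: lubonvogo


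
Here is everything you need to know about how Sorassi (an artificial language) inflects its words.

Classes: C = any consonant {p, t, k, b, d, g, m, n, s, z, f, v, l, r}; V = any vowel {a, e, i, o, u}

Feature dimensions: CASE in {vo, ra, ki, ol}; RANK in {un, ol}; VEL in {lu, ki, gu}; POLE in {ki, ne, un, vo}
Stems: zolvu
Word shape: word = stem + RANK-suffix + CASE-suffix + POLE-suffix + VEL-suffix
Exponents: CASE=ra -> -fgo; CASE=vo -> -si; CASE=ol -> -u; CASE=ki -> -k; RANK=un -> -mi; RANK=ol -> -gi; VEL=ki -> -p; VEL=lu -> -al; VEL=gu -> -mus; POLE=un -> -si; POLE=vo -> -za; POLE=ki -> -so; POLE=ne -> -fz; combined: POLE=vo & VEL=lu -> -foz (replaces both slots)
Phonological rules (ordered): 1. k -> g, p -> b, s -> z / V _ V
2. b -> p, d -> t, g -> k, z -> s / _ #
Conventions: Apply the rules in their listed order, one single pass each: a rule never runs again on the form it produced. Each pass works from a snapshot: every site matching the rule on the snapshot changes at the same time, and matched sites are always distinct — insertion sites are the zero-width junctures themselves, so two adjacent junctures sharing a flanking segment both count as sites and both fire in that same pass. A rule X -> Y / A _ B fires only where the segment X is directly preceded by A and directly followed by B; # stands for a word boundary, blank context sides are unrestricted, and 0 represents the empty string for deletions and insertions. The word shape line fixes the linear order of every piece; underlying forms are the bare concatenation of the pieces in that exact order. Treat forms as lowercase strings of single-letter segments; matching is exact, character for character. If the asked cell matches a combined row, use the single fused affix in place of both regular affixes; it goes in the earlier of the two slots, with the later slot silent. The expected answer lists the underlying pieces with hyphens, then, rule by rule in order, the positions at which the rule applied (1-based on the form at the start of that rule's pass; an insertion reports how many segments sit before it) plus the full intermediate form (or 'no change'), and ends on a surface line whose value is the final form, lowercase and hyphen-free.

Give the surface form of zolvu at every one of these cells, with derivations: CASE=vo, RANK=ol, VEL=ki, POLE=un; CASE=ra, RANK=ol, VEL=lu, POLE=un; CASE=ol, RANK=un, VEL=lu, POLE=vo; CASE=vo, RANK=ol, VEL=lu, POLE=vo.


cell CASE=vo, RANK=ol, VEL=ki, POLE=un:
underlying: zolvu-gi-si-si-p
1. k -> g, p -> b, s -> z / V _ V: fires at position(s) 8, 10: zolvugizizip
2. b -> p, d -> t, g -> k, z -> s / _ #: no change
surface: zolvugizizip

cell CASE=ra, RANK=ol, VEL=lu, POLE=un:
underlying: zolvu-gi-fgo-si-al
1. k -> g, p -> b, s -> z / V _ V: fires at position(s) 11: zolvugifgozial
2. b -> p, d -> t, g -> k, z -> s / _ #: no change
surface: zolvugifgozial

cell CASE=ol, RANK=un, VEL=lu, POLE=vo:
underlying: zolvu-mi-u-foz
1. k -> g, p -> b, s -> z / V _ V: no change
2. b -> p, d -> t, g -> k, z -> s / _ #: fires at position(s) 11: zolvumiufos
surface: zolvumiufos

cell CASE=vo, RANK=ol, VEL=lu, POLE=vo:
underlying: zolvu-gi-si-foz
1. k -> g, p -> b, s -> z / V _ V: fires at position(s) 8: zolvugizifoz
2. b -> p, d -> t, g -> k, z -> s / _ #: fires at position(s) 12: zolvugizifos
surface: zolvugizifos
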